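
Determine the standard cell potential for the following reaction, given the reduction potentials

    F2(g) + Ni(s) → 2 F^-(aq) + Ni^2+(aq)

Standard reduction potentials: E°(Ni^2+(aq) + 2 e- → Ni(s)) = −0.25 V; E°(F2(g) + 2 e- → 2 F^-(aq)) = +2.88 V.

+3.13 V

F2(g) gains electrons, so the F₂/F⁻ couple is the cathode; the Ni²⁺/Ni couple is the anode.
E°cell = E°(cathode) − E°(anode) = +2.88 − (−0.25) = +3.13 V.
The positive value indicates the reaction is spontaneous as written.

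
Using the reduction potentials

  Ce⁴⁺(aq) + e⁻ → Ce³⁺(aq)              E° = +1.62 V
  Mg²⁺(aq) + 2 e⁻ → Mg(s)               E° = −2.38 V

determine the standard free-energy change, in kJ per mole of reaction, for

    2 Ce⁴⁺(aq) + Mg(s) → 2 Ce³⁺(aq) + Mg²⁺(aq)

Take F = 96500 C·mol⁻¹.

In the reaction as written Ce⁴⁺(aq) is reduced, so the Ce⁴⁺/Ce³⁺ couple is the cathode and Mg²⁺/Mg is the anode.
E°cell = +1.62 − (−2.38) = +4.00 V; balancing electrons gives n = 2.
ΔG° = −nFE°cell = −(2)(96500)(+4.00) J/mol = −772 kJ/mol.

−772 kJ/mol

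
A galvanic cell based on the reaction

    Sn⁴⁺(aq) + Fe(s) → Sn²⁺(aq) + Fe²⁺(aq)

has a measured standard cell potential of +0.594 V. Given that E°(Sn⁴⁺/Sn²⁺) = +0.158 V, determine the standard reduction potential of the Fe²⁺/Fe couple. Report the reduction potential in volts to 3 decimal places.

−0.436 V

In the reaction as written the Sn⁴⁺/Sn²⁺ couple is reduced (cathode) and Fe²⁺/Fe is oxidized (anode), so E°cell = E°(Sn⁴⁺/Sn²⁺) − E°(Fe²⁺/Fe).
E°(Fe²⁺/Fe) = E°(cathode) − E°cell = +0.158 − (+0.594) = −0.436 V.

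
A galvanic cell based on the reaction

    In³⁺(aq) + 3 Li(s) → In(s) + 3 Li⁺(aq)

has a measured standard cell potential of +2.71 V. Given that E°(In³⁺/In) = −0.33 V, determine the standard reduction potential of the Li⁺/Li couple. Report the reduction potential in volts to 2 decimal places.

−3.04 V

In the reaction as written the In³⁺/In couple is reduced (cathode) and Li⁺/Li is oxidized (anode), so E°cell = E°(In³⁺/In) − E°(Li⁺/Li).
E°(Li⁺/Li) = E°(cathode) − E°cell = −0.33 − (+2.71) = −3.04 V.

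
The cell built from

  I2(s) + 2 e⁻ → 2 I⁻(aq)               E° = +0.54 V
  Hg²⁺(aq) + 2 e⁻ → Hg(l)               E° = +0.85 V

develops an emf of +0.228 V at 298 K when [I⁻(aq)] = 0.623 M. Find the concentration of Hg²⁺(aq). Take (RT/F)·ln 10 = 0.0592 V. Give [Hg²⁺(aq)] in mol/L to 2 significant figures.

0.0044 M

The Hg²⁺/Hg couple has the larger reduction potential, so it is the cathode: E°cell = +0.85 − (+0.54) = +0.31 V and n = 2.
From the Nernst equation, log Q = n(E° − E)/0.0592 = 2·(+0.31 − (+0.228))/0.0592 = 2.770.
The balanced reaction is Hg²⁺(aq) + 2 I⁻(aq) → Hg(l) + I2(s), so Q = 1 / ([Hg²⁺(aq)]·[I⁻(aq)]^2).
Solving for the unknown gives log [Hg²⁺(aq)] = −2.359, so [Hg²⁺(aq)] ≈ 0.0044 M.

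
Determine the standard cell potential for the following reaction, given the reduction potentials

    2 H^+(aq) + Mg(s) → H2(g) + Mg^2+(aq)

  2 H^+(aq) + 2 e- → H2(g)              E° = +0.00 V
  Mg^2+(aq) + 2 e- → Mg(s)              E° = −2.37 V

+2.37 V

H^+(aq) gains electrons, so the 2H⁺/H₂ couple is the cathode; the Mg²⁺/Mg couple is the anode.
E°cell = E°(cathode) − E°(anode) = +0.00 − (−2.37) = +2.37 V.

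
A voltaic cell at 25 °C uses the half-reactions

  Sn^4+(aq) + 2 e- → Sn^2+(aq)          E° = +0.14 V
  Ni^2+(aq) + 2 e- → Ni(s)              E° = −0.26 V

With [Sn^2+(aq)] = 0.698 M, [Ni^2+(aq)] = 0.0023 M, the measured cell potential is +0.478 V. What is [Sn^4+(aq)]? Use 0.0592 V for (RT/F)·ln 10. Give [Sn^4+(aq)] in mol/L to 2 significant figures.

0.69 M

The Sn⁴⁺/Sn²⁺ couple has the larger reduction potential, so it is the cathode: E°cell = +0.14 − (−0.26) = +0.40 V and n = 2.
From the Nernst equation, log Q = n(E° − E)/0.0592 = 2·(+0.40 − (+0.478))/0.0592 = −2.635.
Balancing electrons gives Sn^4+(aq) + Ni(s) → Sn^2+(aq) + Ni^2+(aq); thus Q = ([Sn^2+(aq)]·[Ni^2+(aq)]) / [Sn^4+(aq)].
Isolating [Sn^4+(aq)] in Q = 10^{−2.635} yields log [Sn^4+(aq)] = −0.159, i.e. 0.69 M.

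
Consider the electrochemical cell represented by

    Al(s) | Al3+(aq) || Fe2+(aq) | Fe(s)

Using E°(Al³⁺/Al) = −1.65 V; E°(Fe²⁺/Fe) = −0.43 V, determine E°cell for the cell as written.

By convention the left-hand electrode in cell notation is the anode (oxidation) and the right-hand electrode is the cathode (reduction).
E°cell = E°(right) − E°(left) = −0.43 − (−1.65) = +1.22 V.

+1.22 V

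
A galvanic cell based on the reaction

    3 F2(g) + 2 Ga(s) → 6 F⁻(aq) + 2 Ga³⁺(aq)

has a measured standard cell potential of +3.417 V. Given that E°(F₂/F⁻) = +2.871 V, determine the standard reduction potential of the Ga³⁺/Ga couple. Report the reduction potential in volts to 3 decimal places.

−0.546 V

In the reaction as written the F₂/F⁻ couple is reduced (cathode) and Ga³⁺/Ga is oxidized (anode), so E°cell = E°(F₂/F⁻) − E°(Ga³⁺/Ga).
E°(Ga³⁺/Ga) = E°(cathode) − E°cell = +2.871 − (+3.417) = −0.546 V.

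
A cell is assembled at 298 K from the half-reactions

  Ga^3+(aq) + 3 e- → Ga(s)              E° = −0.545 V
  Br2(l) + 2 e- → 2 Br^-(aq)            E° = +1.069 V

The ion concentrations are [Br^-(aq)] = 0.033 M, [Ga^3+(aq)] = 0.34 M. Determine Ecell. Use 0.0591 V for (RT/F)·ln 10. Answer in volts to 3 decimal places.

The Br₂/Br⁻ couple has the more positive E°, so it is the cathode; Ga³⁺/Ga is the anode.
The standard potential is +1.069 − (−0.545) = +1.614 V and the balanced reaction transfers n = 6 electrons.
The balanced reaction is 3 Br2(l) + 2 Ga(s) → 6 Br^-(aq) + 2 Ga^3+(aq), so Q = [Br^-(aq)]^6·[Ga^3+(aq)]^2 = 1.49×10^−10 and log Q = −9.826.
Applying E = E° − (RT ln10/nF)·log Q gives +1.614 − (0.0591/6)(−9.826) = +1.711 V.

+1.711 V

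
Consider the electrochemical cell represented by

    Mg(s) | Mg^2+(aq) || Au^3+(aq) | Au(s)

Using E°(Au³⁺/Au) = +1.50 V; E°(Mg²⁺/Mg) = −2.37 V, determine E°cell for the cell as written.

By convention the left-hand electrode in cell notation is the anode (oxidation) and the right-hand electrode is the cathode (reduction).
E°cell = E°(right) − E°(left) = +1.50 − (−2.37) = +3.87 V.

+3.87 V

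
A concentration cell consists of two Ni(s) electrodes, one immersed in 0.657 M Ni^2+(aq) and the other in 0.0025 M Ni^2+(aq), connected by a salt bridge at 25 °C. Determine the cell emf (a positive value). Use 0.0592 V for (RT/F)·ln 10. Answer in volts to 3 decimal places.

For a concentration cell E°cell = 0, since both electrodes use the same couple.
The compartment with the higher Ni^2+(aq) concentration (0.657 M) acts as the cathode; ions are reduced there and produced at the dilute (0.0025 M) anode.
With n = 2, Ecell = −(0.0592/2)·log([dilute]/[conc]) = −(0.0592/2)·log(0.0025/0.657) = +0.072 V.

0.072 V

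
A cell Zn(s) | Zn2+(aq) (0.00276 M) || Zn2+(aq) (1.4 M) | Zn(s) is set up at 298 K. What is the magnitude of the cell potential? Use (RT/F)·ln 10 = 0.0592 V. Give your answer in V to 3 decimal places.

0.080 V

For a concentration cell E°cell = 0, since both electrodes use the same couple.
The compartment with the higher Zn2+(aq) concentration (1.4 M) acts as the cathode; ions are reduced there and produced at the dilute (0.00276 M) anode.
With n = 2, Ecell = −(0.0592/2)·log([dilute]/[conc]) = −(0.0592/2)·log(0.00276/1.4) = +0.080 V.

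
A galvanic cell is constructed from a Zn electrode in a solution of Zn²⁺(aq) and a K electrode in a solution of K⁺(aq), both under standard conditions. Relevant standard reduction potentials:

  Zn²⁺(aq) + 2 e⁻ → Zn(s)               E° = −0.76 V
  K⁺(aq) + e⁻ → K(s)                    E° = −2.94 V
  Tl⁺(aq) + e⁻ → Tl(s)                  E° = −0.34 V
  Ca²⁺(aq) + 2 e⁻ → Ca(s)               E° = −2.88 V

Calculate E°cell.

The Zn²⁺/Zn couple has the higher E°, so Zn ion is reduced (cathode) and K is oxidized (anode).
E°cell = E°(cathode) − E°(anode) = −0.76 − (−2.94) = +2.18 V.

+2.18 V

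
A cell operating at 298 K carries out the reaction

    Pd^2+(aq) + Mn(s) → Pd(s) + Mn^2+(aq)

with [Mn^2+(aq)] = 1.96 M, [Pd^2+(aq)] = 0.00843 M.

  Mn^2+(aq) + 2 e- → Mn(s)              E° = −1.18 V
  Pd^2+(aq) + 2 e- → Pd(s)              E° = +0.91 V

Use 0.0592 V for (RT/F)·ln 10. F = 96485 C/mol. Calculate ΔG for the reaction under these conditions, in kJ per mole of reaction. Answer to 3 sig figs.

−390 kJ/mol

The standard cell potential is +0.91 − (−1.18) = +2.09 V, with n = 2 electrons in the balanced equation.
Q = [Mn^2+(aq)] / [Pd^2+(aq)] = 233, so log Q = 2.366 and E = +2.09 − (0.0592/2)(2.366) = +2.0200 V.
Finally ΔG = −nFE = −(2)(96485 C/mol)(+2.0200 V) = −390 kJ/mol.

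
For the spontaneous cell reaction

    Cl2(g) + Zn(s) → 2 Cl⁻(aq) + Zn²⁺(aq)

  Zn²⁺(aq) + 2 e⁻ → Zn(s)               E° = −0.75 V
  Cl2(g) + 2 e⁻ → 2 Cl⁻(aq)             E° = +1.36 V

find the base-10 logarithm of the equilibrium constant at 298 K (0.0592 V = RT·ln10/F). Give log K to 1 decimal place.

The Cl₂/Cl⁻ couple is reduced (cathode); E°cell = +1.36 − (−0.75) = +2.11 V with n = 2.
At equilibrium E = 0, so log K = nE°cell / 0.0592 = (2)(+2.11) / 0.0592 = 71.3.

log K = 71.3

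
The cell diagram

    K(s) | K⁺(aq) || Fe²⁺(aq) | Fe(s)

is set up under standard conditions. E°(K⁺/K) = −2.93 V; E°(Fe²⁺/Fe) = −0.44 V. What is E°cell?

+2.49 V

By convention the left-hand electrode in cell notation is the anode (oxidation) and the right-hand electrode is the cathode (reduction).
E°cell = E°(right) − E°(left) = −0.44 − (−2.93) = +2.49 V.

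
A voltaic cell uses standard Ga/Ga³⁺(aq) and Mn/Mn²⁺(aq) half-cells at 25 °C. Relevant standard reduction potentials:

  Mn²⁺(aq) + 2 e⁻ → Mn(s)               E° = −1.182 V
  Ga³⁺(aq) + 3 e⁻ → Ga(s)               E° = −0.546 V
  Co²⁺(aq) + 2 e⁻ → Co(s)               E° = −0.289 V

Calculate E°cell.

+0.636 V

Of the two couples in this cell, the one with the more positive reduction potential is reduced at the cathode: here that is Ga³⁺/Ga (−0.546 V); Mn²⁺/Mn (−1.182 V) is the anode.
E°cell = E°(cathode) − E°(anode) = −0.546 − (−1.182) = +0.636 V.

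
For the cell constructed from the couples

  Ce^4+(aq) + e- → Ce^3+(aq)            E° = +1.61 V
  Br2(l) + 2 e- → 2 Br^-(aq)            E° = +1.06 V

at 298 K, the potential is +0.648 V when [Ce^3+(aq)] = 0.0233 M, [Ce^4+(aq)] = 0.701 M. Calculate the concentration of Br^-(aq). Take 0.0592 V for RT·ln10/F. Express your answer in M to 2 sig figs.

Ce⁴⁺/Ce³⁺ is the cathode (higher E°); E°cell = +1.61 − (+1.06) = +0.55 V with n = 2.
Rearranging E = E° − (0.0592/n)·log Q gives log Q = 2(+0.55 − (+0.648))/0.0592 = −3.311.
The balanced reaction is 2 Ce^4+(aq) + 2 Br^-(aq) → 2 Ce^3+(aq) + Br2(l), so Q = [Ce^3+(aq)]^2 / ([Ce^4+(aq)]^2·[Br^-(aq)]^2).
Solving for the unknown gives log [Br^-(aq)] = 0.177, so [Br^-(aq)] ≈ 1.5 M.

1.5 M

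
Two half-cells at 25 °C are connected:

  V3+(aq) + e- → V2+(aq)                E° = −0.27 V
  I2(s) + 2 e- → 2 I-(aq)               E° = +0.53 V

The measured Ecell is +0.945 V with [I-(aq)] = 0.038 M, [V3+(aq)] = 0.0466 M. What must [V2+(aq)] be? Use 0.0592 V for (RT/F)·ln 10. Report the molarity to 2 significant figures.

0.50 M

I₂/I⁻ is the cathode (higher E°); E°cell = +0.53 − (−0.27) = +0.80 V with n = 2.
From the Nernst equation, log Q = n(E° − E)/0.0592 = 2·(+0.80 − (+0.945))/0.0592 = −4.899.
For I2(s) + 2 V2+(aq) → 2 I-(aq) + 2 V3+(aq), the reaction quotient is Q = ([I-(aq)]^2·[V3+(aq)]^2) / [V2+(aq)]^2.
Solving for the unknown gives log [V2+(aq)] = −0.302, so [V2+(aq)] ≈ 0.50 M.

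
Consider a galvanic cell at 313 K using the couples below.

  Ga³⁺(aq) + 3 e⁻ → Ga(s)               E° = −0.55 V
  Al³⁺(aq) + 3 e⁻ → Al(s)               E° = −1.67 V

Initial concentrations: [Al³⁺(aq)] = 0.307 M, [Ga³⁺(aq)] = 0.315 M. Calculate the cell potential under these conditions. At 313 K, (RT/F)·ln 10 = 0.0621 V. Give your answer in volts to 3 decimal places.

The Ga³⁺/Ga couple has the more positive E°, so it is the cathode; Al³⁺/Al is the anode.
The standard potential is −0.55 − (−1.67) = +1.12 V and the balanced reaction transfers n = 3 electrons.
For the overall reaction Ga³⁺(aq) + Al(s) → Ga(s) + Al³⁺(aq), Q = [Al³⁺(aq)] / [Ga³⁺(aq)] = 0.975, giving log Q = −0.011.
Applying E = E° − (RT ln10/nF)·log Q gives +1.12 − (0.0621/3)(−0.011) = +1.120 V.

+1.120 V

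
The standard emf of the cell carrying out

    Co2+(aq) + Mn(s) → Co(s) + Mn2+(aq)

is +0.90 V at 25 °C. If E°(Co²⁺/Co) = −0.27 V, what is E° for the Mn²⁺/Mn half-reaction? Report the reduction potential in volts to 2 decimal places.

−1.17 V

In the reaction as written the Co²⁺/Co couple is reduced (cathode) and Mn²⁺/Mn is oxidized (anode), so E°cell = E°(Co²⁺/Co) − E°(Mn²⁺/Mn).
E°(Mn²⁺/Mn) = E°(cathode) − E°cell = −0.27 − (+0.90) = −1.17 V.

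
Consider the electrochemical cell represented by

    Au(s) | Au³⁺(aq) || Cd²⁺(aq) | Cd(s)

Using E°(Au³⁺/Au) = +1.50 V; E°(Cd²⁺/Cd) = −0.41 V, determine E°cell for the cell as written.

By convention the left-hand electrode in cell notation is the anode (oxidation) and the right-hand electrode is the cathode (reduction).
E°cell = E°(right) − E°(left) = −0.41 − (+1.50) = −1.91 V.
The negative sign shows that, as written, the cell would require an external voltage to drive the reaction.

−1.91 V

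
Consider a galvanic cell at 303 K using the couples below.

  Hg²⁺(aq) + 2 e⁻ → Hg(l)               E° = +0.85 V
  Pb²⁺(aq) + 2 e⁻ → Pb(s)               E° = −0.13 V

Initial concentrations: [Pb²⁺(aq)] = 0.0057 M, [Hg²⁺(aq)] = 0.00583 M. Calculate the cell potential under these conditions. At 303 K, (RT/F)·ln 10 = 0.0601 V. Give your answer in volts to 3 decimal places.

Since E°(Hg²⁺/Hg) > E°(Pb²⁺/Pb), Hg²⁺/Hg serves as the cathode.
The standard potential is +0.85 − (−0.13) = +0.98 V and the balanced reaction transfers n = 2 electrons.
The balanced reaction is Hg²⁺(aq) + Pb(s) → Hg(l) + Pb²⁺(aq), so Q = [Pb²⁺(aq)] / [Hg²⁺(aq)] = 0.978 and log Q = −0.010.
Applying E = E° − (RT ln10/nF)·log Q gives +0.98 − (0.0601/2)(−0.010) = +0.980 V.

+0.980 V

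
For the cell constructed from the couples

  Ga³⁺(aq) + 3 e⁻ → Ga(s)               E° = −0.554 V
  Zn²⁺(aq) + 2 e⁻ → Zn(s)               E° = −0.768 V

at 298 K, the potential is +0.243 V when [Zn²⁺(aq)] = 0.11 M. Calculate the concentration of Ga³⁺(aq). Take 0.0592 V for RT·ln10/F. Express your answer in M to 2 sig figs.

The Ga³⁺/Ga couple has the larger reduction potential, so it is the cathode: E°cell = −0.554 − (−0.768) = +0.214 V and n = 6.
Rearranging E = E° − (0.0592/n)·log Q gives log Q = 6(+0.214 − (+0.243))/0.0592 = −2.939.
For 2 Ga³⁺(aq) + 3 Zn(s) → 2 Ga(s) + 3 Zn²⁺(aq), the reaction quotient is Q = [Zn²⁺(aq)]^3 / [Ga³⁺(aq)]^2.
Substituting the known concentrations and solving, log [Ga³⁺(aq)] = 0.032 and [Ga³⁺(aq)] = 1.1 M.

1.1 M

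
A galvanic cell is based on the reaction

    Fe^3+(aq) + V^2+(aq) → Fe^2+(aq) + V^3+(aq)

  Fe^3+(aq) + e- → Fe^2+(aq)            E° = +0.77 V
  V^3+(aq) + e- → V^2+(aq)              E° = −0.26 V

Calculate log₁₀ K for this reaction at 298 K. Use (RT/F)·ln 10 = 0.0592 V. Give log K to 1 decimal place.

The Fe³⁺/Fe²⁺ couple is reduced (cathode); E°cell = +0.77 − (−0.26) = +1.03 V with n = 1.
At equilibrium E = 0, so log K = nE°cell / 0.0592 = (1)(+1.03) / 0.0592 = 17.4.

log K = 17.4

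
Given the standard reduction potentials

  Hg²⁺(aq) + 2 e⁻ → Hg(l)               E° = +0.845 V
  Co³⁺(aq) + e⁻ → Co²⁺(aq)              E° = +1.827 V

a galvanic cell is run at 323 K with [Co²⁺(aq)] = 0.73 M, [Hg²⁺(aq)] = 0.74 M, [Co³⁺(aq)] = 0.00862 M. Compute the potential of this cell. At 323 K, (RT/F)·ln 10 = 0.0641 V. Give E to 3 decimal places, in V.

+0.863 V

The Co³⁺/Co²⁺ couple has the more positive E°, so it is the cathode; Hg²⁺/Hg is the anode.
The standard potential is +1.827 − (+0.845) = +0.982 V and the balanced reaction transfers n = 2 electrons.
The balanced reaction is 2 Co³⁺(aq) + Hg(l) → 2 Co²⁺(aq) + Hg²⁺(aq), so Q = ([Co²⁺(aq)]^2·[Hg²⁺(aq)]) / [Co³⁺(aq)]^2 = 5.31×10^3 and log Q = 3.725.
E = E° − (0.0641/n)·log Q = +0.982 − (0.0641/2)(3.725) = +0.863 V.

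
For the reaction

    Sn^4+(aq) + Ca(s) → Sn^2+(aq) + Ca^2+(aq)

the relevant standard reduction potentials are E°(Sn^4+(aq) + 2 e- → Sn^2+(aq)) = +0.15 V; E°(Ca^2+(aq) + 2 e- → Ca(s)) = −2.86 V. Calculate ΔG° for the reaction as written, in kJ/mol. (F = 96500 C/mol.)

In the reaction as written Sn^4+(aq) is reduced, so the Sn⁴⁺/Sn²⁺ couple is the cathode and Ca²⁺/Ca is the anode.
E°cell = +0.15 − (−2.86) = +3.01 V; balancing electrons gives n = 2.
ΔG° = −nFE°cell = −(2)(96500)(+3.01) J/mol = −581 kJ/mol.

−581 kJ/mol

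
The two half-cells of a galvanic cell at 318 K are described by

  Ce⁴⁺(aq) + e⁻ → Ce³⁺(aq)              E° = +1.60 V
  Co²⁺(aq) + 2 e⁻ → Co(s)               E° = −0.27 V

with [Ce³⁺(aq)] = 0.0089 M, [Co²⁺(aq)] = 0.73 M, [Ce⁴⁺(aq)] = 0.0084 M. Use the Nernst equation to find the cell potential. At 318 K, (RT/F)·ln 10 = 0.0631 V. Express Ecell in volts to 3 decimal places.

Ce⁴⁺/Ce³⁺ is reduced (cathode, E° = +1.60 V) and Co²⁺/Co is oxidized (anode).
E°cell = +1.60 − (−0.27) = +1.87 V, with n = 2 electrons transferred.
The balanced reaction is 2 Ce⁴⁺(aq) + Co(s) → 2 Ce³⁺(aq) + Co²⁺(aq), so Q = ([Ce³⁺(aq)]^2·[Co²⁺(aq)]) / [Ce⁴⁺(aq)]^2 = 0.819 and log Q = −0.086.
E = E° − (0.0631/n)·log Q = +1.87 − (0.0631/2)(−0.086) = +1.873 V.

+1.873 V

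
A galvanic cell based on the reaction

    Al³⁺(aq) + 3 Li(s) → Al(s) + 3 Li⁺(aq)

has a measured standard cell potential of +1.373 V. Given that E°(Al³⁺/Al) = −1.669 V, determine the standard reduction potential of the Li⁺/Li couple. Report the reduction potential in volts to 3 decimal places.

In the reaction as written the Al³⁺/Al couple is reduced (cathode) and Li⁺/Li is oxidized (anode), so E°cell = E°(Al³⁺/Al) − E°(Li⁺/Li).
E°(Li⁺/Li) = E°(cathode) − E°cell = −1.669 − (+1.373) = −3.042 V.

−3.042 V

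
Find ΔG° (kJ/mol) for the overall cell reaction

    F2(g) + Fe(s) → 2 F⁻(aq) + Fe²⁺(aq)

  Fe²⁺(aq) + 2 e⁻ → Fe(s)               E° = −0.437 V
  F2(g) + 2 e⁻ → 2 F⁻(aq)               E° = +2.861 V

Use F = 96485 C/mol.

−636 kJ/mol

In the reaction as written F2(g) is reduced, so the F₂/F⁻ couple is the cathode and Fe²⁺/Fe is the anode.
E°cell = +2.861 − (−0.437) = +3.298 V; balancing electrons gives n = 2.
ΔG° = −nFE°cell = −(2)(96485)(+3.298) J/mol = −636 kJ/mol.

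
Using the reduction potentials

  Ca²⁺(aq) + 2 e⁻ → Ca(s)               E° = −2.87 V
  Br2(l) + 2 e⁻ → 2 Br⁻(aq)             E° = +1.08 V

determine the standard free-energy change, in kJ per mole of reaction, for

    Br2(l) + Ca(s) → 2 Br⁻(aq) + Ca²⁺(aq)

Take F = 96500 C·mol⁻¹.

In the reaction as written Br2(l) is reduced, so the Br₂/Br⁻ couple is the cathode and Ca²⁺/Ca is the anode.
E°cell = +1.08 − (−2.87) = +3.95 V; balancing electrons gives n = 2.
ΔG° = −nFE°cell = −(2)(96500)(+3.95) J/mol = −762 kJ/mol.

−762 kJ/mol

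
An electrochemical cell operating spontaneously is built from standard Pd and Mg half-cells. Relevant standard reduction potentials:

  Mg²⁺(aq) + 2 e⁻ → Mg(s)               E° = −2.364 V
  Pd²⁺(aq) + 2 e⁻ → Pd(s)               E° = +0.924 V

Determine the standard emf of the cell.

The Pd²⁺/Pd couple has the higher E°, so Pd ion is reduced (cathode) and Mg is oxidized (anode).
E°cell = E°(cathode) − E°(anode) = +0.924 − (−2.364) = +3.288 V.

+3.288 V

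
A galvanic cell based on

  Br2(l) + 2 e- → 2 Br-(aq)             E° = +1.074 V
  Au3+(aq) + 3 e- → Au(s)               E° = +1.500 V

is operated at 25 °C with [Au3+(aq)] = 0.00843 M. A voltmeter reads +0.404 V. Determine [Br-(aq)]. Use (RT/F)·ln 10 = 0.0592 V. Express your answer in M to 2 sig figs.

The Au³⁺/Au couple has the larger reduction potential, so it is the cathode: E°cell = +1.500 − (+1.074) = +0.426 V and n = 6.
Since E = E° − (0.0592/n)·log Q, log Q = n(E° − E)/0.0592 = 2.230.
The balanced reaction is 2 Au3+(aq) + 6 Br-(aq) → 2 Au(s) + 3 Br2(l), so Q = 1 / ([Au3+(aq)]^2·[Br-(aq)]^6).
Solving for the unknown gives log [Br-(aq)] = 0.320, so [Br-(aq)] ≈ 2.1 M.

2.1 M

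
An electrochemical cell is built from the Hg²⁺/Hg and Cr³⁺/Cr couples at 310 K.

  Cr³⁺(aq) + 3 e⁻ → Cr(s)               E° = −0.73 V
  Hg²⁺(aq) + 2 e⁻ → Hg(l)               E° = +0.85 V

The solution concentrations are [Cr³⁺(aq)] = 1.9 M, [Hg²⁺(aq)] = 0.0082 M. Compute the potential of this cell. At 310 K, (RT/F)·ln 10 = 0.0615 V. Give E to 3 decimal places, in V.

+1.510 V

Hg²⁺/Hg is reduced (cathode, E° = +0.85 V) and Cr³⁺/Cr is oxidized (anode).
E°cell = +0.85 − (−0.73) = +1.58 V, with n = 6 electrons transferred.
Balancing gives 3 Hg²⁺(aq) + 2 Cr(s) → 3 Hg(l) + 2 Cr³⁺(aq); hence Q = [Cr³⁺(aq)]^2 / [Hg²⁺(aq)]^3 = 6.55×10^6 (log Q = 6.816).
Applying E = E° − (RT ln10/nF)·log Q gives +1.58 − (0.0615/6)(6.816) = +1.510 V.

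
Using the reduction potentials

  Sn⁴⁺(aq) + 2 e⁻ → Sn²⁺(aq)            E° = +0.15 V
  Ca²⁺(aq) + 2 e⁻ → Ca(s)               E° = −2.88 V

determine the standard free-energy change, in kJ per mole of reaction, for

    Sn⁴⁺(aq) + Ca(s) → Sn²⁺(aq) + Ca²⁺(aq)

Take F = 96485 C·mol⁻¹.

In the reaction as written Sn⁴⁺(aq) is reduced, so the Sn⁴⁺/Sn²⁺ couple is the cathode and Ca²⁺/Ca is the anode.
E°cell = +0.15 − (−2.88) = +3.03 V; balancing electrons gives n = 2.
ΔG° = −nFE°cell = −(2)(96485)(+3.03) J/mol = −585 kJ/mol.

−585 kJ/mol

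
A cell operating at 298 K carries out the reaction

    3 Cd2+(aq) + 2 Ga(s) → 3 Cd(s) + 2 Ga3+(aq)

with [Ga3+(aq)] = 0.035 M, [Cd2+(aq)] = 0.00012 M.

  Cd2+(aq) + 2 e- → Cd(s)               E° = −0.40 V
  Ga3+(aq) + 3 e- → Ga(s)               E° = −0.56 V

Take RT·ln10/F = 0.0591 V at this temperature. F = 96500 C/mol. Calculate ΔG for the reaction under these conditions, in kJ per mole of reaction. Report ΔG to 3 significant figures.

With Cd²⁺/Cd reduced at the cathode, E°cell = −0.40 − (−0.56) = +0.16 V and n = 6.
The reaction quotient is [Ga3+(aq)]^2 / [Cd2+(aq)]^3 = 7.09×10^8; by Nernst, E = +0.16 − (0.0591/6)(8.851) = +0.0728 V.
Finally ΔG = −nFE = −(6)(96500 C/mol)(+0.0728 V) = −42.2 kJ/mol.

−42.2 kJ/mol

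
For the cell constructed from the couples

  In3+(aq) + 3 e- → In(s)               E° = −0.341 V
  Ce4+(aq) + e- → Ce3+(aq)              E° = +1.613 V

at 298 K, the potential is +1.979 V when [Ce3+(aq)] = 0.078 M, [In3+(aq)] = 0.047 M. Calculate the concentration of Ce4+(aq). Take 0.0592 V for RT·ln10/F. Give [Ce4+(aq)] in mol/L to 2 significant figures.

With Ce⁴⁺/Ce³⁺ at the cathode and In³⁺/In at the anode, E°cell = +1.613 − (−0.341) = +1.954 V (n = 3).
From the Nernst equation, log Q = n(E° − E)/0.0592 = 3·(+1.954 − (+1.979))/0.0592 = −1.267.
For 3 Ce4+(aq) + In(s) → 3 Ce3+(aq) + In3+(aq), the reaction quotient is Q = ([Ce3+(aq)]^3·[In3+(aq)]) / [Ce4+(aq)]^3.
Substituting the known concentrations and solving, log [Ce4+(aq)] = −1.128 and [Ce4+(aq)] = 0.074 M.

0.074 M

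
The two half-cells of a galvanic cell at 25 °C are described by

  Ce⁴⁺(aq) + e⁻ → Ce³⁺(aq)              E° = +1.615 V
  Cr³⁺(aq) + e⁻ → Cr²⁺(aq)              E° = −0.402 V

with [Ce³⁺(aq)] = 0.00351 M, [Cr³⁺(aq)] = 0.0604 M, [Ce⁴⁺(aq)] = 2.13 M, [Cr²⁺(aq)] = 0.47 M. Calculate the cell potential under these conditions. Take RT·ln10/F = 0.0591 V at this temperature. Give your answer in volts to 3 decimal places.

Ce⁴⁺/Ce³⁺ is reduced (cathode, E° = +1.615 V) and Cr³⁺/Cr²⁺ is oxidized (anode).
E°cell = E°cat − E°an = +1.615 − (−0.402) = +2.017 V; n = 1.
Balancing gives Ce⁴⁺(aq) + Cr²⁺(aq) → Ce³⁺(aq) + Cr³⁺(aq); hence Q = ([Ce³⁺(aq)]·[Cr³⁺(aq)]) / ([Ce⁴⁺(aq)]·[Cr²⁺(aq)]) = 0.000212 (log Q = −3.674).
E = E° − (0.0591/n)·log Q = +2.017 − (0.0591/1)(−3.674) = +2.234 V.

+2.234 V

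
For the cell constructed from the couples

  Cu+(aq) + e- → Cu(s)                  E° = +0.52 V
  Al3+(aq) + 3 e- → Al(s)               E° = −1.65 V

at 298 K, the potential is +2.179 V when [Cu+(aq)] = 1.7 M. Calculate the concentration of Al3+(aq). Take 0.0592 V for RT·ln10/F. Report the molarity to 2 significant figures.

With Cu⁺/Cu at the cathode and Al³⁺/Al at the anode, E°cell = +0.52 − (−1.65) = +2.17 V (n = 3).
From the Nernst equation, log Q = n(E° − E)/0.0592 = 3·(+2.17 − (+2.179))/0.0592 = −0.456.
The balanced reaction is 3 Cu+(aq) + Al(s) → 3 Cu(s) + Al3+(aq), so Q = [Al3+(aq)] / [Cu+(aq)]^3.
Solving for the unknown gives log [Al3+(aq)] = 0.235, so [Al3+(aq)] ≈ 1.7 M.

1.7 M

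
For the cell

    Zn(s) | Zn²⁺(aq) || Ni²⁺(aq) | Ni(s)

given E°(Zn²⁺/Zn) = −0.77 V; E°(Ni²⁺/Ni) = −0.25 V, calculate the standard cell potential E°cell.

By convention the left-hand electrode in cell notation is the anode (oxidation) and the right-hand electrode is the cathode (reduction).
E°cell = E°(right) − E°(left) = −0.25 − (−0.77) = +0.52 V.

+0.52 V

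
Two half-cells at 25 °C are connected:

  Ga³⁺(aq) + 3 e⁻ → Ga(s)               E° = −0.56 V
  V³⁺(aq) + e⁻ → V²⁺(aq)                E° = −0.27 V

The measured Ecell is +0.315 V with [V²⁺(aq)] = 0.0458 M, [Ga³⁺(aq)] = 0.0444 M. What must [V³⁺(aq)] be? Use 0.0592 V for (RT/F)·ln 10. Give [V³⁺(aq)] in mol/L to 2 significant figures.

V³⁺/V²⁺ is the cathode (higher E°); E°cell = −0.27 − (−0.56) = +0.29 V with n = 3.
From the Nernst equation, log Q = n(E° − E)/0.0592 = 3·(+0.29 − (+0.315))/0.0592 = −1.267.
Balancing electrons gives 3 V³⁺(aq) + Ga(s) → 3 V²⁺(aq) + Ga³⁺(aq); thus Q = ([V²⁺(aq)]^3·[Ga³⁺(aq)]) / [V³⁺(aq)]^3.
Isolating [V³⁺(aq)] in Q = 10^{−1.267} yields log [V³⁺(aq)] = −1.368, i.e. 0.043 M.

0.043 M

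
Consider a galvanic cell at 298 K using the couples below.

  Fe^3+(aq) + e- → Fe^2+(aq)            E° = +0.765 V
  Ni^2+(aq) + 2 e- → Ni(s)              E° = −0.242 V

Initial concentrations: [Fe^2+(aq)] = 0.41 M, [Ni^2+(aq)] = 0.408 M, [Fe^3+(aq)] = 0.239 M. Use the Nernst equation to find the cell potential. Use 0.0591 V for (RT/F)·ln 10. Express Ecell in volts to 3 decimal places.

+1.005 V

The Fe³⁺/Fe²⁺ couple has the more positive E°, so it is the cathode; Ni²⁺/Ni is the anode.
E°cell = E°cat − E°an = +0.765 − (−0.242) = +1.007 V; n = 2.
For the overall reaction 2 Fe^3+(aq) + Ni(s) → 2 Fe^2+(aq) + Ni^2+(aq), Q = ([Fe^2+(aq)]^2·[Ni^2+(aq)]) / [Fe^3+(aq)]^2 = 1.2, giving log Q = 0.079.
By the Nernst equation, E = +1.007 − (0.0591/2)·(0.079) = +1.005 V.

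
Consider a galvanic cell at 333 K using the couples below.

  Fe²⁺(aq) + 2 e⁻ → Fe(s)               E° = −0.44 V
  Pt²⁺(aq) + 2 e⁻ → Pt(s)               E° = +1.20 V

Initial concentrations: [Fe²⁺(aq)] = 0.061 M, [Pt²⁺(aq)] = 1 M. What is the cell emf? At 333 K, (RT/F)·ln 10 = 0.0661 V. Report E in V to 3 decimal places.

+1.680 V

The Pt²⁺/Pt couple has the more positive E°, so it is the cathode; Fe²⁺/Fe is the anode.
The standard potential is +1.20 − (−0.44) = +1.64 V and the balanced reaction transfers n = 2 electrons.
The balanced reaction is Pt²⁺(aq) + Fe(s) → Pt(s) + Fe²⁺(aq), so Q = [Fe²⁺(aq)] / [Pt²⁺(aq)] = 0.061 and log Q = −1.215.
E = E° − (0.0661/n)·log Q = +1.64 − (0.0661/2)(−1.215) = +1.680 V.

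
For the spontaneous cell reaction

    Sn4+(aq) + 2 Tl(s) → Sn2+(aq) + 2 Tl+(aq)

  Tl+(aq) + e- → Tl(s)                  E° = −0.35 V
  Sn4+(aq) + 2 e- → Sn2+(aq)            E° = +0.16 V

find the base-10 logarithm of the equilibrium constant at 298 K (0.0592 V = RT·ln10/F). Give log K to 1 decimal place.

The Sn⁴⁺/Sn²⁺ couple is reduced (cathode); E°cell = +0.16 − (−0.35) = +0.51 V with n = 2.
At equilibrium E = 0, so log K = nE°cell / 0.0592 = (2)(+0.51) / 0.0592 = 17.2.

log K = 17.2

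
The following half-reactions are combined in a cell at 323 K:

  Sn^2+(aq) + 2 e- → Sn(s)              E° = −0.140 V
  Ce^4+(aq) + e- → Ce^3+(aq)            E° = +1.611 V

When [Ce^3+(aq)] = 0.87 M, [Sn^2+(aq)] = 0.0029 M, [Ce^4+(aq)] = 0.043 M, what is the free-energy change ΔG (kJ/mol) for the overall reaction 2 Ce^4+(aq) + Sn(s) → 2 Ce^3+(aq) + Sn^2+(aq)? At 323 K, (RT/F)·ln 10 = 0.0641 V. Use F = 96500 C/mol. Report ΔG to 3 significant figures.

−337 kJ/mol

With Ce⁴⁺/Ce³⁺ reduced at the cathode, E°cell = +1.611 − (−0.140) = +1.751 V and n = 2.
Here Q = ([Ce^3+(aq)]^2·[Sn^2+(aq)]) / [Ce^4+(aq)]^2 = 1.19 (log Q = 0.074), giving E = +1.751 − (0.0641/2)·(0.074) = +1.7486 V.
Then ΔG = −nFE = −2 × 96500 × +1.7486 J/mol = −337 kJ/mol.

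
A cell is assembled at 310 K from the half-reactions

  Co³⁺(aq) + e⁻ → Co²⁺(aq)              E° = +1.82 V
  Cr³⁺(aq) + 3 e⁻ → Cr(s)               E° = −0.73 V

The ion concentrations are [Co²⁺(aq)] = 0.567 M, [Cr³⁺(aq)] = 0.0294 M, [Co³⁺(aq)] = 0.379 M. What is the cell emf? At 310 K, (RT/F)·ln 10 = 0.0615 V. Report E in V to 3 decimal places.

+2.571 V

Co³⁺/Co²⁺ is reduced (cathode, E° = +1.82 V) and Cr³⁺/Cr is oxidized (anode).
The standard potential is +1.82 − (−0.73) = +2.55 V and the balanced reaction transfers n = 3 electrons.
The balanced reaction is 3 Co³⁺(aq) + Cr(s) → 3 Co²⁺(aq) + Cr³⁺(aq), so Q = ([Co²⁺(aq)]^3·[Cr³⁺(aq)]) / [Co³⁺(aq)]^3 = 0.0984 and log Q = −1.007.
Applying E = E° − (RT ln10/nF)·log Q gives +2.55 − (0.0615/3)(−1.007) = +2.571 V.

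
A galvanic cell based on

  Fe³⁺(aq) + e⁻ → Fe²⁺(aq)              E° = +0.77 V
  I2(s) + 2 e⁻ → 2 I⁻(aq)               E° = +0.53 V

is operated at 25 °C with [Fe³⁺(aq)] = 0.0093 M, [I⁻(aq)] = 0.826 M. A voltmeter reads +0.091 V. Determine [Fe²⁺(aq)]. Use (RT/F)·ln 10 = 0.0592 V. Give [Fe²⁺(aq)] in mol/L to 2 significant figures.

2.5 M

With Fe³⁺/Fe²⁺ at the cathode and I₂/I⁻ at the anode, E°cell = +0.77 − (+0.53) = +0.24 V (n = 2).
Rearranging E = E° − (0.0592/n)·log Q gives log Q = 2(+0.24 − (+0.091))/0.0592 = 5.034.
For 2 Fe³⁺(aq) + 2 I⁻(aq) → 2 Fe²⁺(aq) + I2(s), the reaction quotient is Q = [Fe²⁺(aq)]^2 / ([Fe³⁺(aq)]^2·[I⁻(aq)]^2).
Isolating [Fe²⁺(aq)] in Q = 10^{5.034} yields log [Fe²⁺(aq)] = 0.402, i.e. 2.5 M.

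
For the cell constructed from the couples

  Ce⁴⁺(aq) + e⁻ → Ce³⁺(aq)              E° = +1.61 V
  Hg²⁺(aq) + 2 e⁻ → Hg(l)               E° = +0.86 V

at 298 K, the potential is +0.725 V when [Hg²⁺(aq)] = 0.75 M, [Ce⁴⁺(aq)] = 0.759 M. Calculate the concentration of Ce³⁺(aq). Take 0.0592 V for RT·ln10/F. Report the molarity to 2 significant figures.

Ce⁴⁺/Ce³⁺ is the cathode (higher E°); E°cell = +1.61 − (+0.86) = +0.75 V with n = 2.
From the Nernst equation, log Q = n(E° − E)/0.0592 = 2·(+0.75 − (+0.725))/0.0592 = 0.845.
For 2 Ce⁴⁺(aq) + Hg(l) → 2 Ce³⁺(aq) + Hg²⁺(aq), the reaction quotient is Q = ([Ce³⁺(aq)]^2·[Hg²⁺(aq)]) / [Ce⁴⁺(aq)]^2.
Substituting the known concentrations and solving, log [Ce³⁺(aq)] = 0.365 and [Ce³⁺(aq)] = 2.3 M.

2.3 M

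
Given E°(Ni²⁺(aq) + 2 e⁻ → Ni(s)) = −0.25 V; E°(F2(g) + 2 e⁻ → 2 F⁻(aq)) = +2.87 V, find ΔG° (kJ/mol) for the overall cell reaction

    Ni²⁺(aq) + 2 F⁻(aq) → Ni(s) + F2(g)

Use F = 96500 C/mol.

+602 kJ/mol

In the reaction as written Ni²⁺(aq) is reduced, so the Ni²⁺/Ni couple is the cathode and F₂/F⁻ is the anode.
E°cell = −0.25 − (+2.87) = −3.12 V; balancing electrons gives n = 2.
ΔG° = −nFE°cell = −(2)(96500)(−3.12) J/mol = +602 kJ/mol.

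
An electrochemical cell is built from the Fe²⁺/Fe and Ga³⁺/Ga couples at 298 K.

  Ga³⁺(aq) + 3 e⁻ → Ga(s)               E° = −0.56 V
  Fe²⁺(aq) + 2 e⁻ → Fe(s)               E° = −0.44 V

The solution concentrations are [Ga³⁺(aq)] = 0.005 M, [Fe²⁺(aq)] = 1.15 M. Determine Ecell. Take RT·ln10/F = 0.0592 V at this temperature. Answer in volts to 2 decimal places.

Fe²⁺/Fe is reduced (cathode, E° = −0.44 V) and Ga³⁺/Ga is oxidized (anode).
E°cell = −0.44 − (−0.56) = +0.12 V, with n = 6 electrons transferred.
For the overall reaction 3 Fe²⁺(aq) + 2 Ga(s) → 3 Fe(s) + 2 Ga³⁺(aq), Q = [Ga³⁺(aq)]^2 / [Fe²⁺(aq)]^3 = 1.64×10^−5, giving log Q = −4.784.
By the Nernst equation, E = +0.12 − (0.0592/6)·(−4.784) = +0.17 V.

+0.17 V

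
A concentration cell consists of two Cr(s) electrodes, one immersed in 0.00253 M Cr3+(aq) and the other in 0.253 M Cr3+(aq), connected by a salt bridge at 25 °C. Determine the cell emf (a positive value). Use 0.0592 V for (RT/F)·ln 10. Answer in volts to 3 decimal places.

For a concentration cell E°cell = 0, since both electrodes use the same couple.
The compartment with the higher Cr3+(aq) concentration (0.253 M) acts as the cathode; ions are reduced there and produced at the dilute (0.00253 M) anode.
With n = 3, Ecell = −(0.0592/3)·log([dilute]/[conc]) = −(0.0592/3)·log(0.00253/0.253) = +0.039 V.

0.039 V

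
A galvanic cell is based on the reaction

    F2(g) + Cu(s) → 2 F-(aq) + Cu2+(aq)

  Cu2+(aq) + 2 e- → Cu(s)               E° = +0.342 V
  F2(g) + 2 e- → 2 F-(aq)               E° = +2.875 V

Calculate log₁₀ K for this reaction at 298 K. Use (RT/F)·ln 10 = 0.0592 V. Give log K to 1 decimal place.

The F₂/F⁻ couple is reduced (cathode); E°cell = +2.875 − (+0.342) = +2.533 V with n = 2.
At equilibrium E = 0, so log K = nE°cell / 0.0592 = (2)(+2.533) / 0.0592 = 85.6.

log K = 85.6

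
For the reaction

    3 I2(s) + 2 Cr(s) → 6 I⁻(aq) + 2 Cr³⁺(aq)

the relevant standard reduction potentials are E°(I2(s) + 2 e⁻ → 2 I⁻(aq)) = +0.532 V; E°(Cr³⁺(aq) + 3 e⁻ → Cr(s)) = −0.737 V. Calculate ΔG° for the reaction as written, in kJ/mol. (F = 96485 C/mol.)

−735 kJ/mol

In the reaction as written I2(s) is reduced, so the I₂/I⁻ couple is the cathode and Cr³⁺/Cr is the anode.
E°cell = +0.532 − (−0.737) = +1.269 V; balancing electrons gives n = 6.
ΔG° = −nFE°cell = −(6)(96485)(+1.269) J/mol = −735 kJ/mol.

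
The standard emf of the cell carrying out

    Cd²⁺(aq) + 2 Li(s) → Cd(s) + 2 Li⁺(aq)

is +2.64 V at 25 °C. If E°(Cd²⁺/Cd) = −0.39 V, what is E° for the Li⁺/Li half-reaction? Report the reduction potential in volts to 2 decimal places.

In the reaction as written the Cd²⁺/Cd couple is reduced (cathode) and Li⁺/Li is oxidized (anode), so E°cell = E°(Cd²⁺/Cd) − E°(Li⁺/Li).
E°(Li⁺/Li) = E°(cathode) − E°cell = −0.39 − (+2.64) = −3.03 V.

−3.03 V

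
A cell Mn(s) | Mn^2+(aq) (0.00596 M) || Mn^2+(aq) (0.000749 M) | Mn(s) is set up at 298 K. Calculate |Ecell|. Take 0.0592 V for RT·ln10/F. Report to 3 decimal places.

0.027 V

For a concentration cell E°cell = 0, since both electrodes use the same couple.
The compartment with the higher Mn^2+(aq) concentration (0.00596 M) acts as the cathode; ions are reduced there and produced at the dilute (0.000749 M) anode.
With n = 2, Ecell = −(0.0592/2)·log([dilute]/[conc]) = −(0.0592/2)·log(0.000749/0.00596) = +0.027 V.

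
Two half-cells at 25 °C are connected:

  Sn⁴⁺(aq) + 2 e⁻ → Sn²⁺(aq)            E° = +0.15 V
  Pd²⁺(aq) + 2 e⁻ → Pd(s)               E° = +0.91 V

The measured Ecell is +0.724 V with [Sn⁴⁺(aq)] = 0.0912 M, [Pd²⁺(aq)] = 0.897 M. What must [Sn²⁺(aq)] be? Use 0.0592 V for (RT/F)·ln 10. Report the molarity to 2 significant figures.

With Pd²⁺/Pd at the cathode and Sn⁴⁺/Sn²⁺ at the anode, E°cell = +0.91 − (+0.15) = +0.76 V (n = 2).
Rearranging E = E° − (0.0592/n)·log Q gives log Q = 2(+0.76 − (+0.724))/0.0592 = 1.216.
The balanced reaction is Pd²⁺(aq) + Sn²⁺(aq) → Pd(s) + Sn⁴⁺(aq), so Q = [Sn⁴⁺(aq)] / ([Pd²⁺(aq)]·[Sn²⁺(aq)]).
Isolating [Sn²⁺(aq)] in Q = 10^{1.216} yields log [Sn²⁺(aq)] = −2.209, i.e. 0.0062 M.

0.0062 M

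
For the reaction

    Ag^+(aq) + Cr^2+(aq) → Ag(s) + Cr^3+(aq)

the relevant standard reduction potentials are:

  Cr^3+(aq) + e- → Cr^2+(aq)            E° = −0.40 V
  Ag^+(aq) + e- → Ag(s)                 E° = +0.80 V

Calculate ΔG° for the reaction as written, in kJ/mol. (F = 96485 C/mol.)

−116 kJ/mol

In the reaction as written Ag^+(aq) is reduced, so the Ag⁺/Ag couple is the cathode and Cr³⁺/Cr²⁺ is the anode.
E°cell = +0.80 − (−0.40) = +1.20 V; balancing electrons gives n = 1.
ΔG° = −nFE°cell = −(1)(96485)(+1.20) J/mol = −116 kJ/mol.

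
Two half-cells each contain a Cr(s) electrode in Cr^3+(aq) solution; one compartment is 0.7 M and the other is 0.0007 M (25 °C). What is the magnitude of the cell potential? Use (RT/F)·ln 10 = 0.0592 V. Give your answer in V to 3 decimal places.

For a concentration cell E°cell = 0, since both electrodes use the same couple.
The compartment with the higher Cr^3+(aq) concentration (0.7 M) acts as the cathode; ions are reduced there and produced at the dilute (0.0007 M) anode.
With n = 3, Ecell = −(0.0592/3)·log([dilute]/[conc]) = −(0.0592/3)·log(0.0007/0.7) = +0.059 V.

0.059 V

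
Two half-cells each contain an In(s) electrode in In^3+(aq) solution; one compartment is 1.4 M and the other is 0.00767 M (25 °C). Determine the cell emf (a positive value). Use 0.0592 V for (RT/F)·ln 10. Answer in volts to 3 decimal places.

0.045 V

For a concentration cell E°cell = 0, since both electrodes use the same couple.
The compartment with the higher In^3+(aq) concentration (1.4 M) acts as the cathode; ions are reduced there and produced at the dilute (0.00767 M) anode.
With n = 3, Ecell = −(0.0592/3)·log([dilute]/[conc]) = −(0.0592/3)·log(0.00767/1.4) = +0.045 V.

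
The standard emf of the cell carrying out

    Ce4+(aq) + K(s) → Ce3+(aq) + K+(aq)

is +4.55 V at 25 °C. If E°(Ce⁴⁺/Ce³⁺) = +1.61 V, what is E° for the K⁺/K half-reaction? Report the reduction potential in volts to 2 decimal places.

In the reaction as written the Ce⁴⁺/Ce³⁺ couple is reduced (cathode) and K⁺/K is oxidized (anode), so E°cell = E°(Ce⁴⁺/Ce³⁺) − E°(K⁺/K).
E°(K⁺/K) = E°(cathode) − E°cell = +1.61 − (+4.55) = −2.94 V.

−2.94 V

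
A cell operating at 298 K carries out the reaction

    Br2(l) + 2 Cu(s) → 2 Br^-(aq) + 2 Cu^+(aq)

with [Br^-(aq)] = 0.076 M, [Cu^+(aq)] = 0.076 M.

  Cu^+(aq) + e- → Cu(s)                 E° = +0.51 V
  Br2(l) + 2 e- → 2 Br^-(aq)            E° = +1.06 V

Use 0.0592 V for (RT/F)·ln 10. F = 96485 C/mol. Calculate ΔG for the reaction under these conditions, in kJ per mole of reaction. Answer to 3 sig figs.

−132 kJ/mol

With Br₂/Br⁻ reduced at the cathode, E°cell = +1.06 − (+0.51) = +0.55 V and n = 2.
Q = [Br^-(aq)]^2·[Cu^+(aq)]^2 = 3.34×10^−5, so log Q = −4.477 and E = +0.55 − (0.0592/2)(−4.477) = +0.6825 V.
Finally ΔG = −nFE = −(2)(96485 C/mol)(+0.6825 V) = −132 kJ/mol.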